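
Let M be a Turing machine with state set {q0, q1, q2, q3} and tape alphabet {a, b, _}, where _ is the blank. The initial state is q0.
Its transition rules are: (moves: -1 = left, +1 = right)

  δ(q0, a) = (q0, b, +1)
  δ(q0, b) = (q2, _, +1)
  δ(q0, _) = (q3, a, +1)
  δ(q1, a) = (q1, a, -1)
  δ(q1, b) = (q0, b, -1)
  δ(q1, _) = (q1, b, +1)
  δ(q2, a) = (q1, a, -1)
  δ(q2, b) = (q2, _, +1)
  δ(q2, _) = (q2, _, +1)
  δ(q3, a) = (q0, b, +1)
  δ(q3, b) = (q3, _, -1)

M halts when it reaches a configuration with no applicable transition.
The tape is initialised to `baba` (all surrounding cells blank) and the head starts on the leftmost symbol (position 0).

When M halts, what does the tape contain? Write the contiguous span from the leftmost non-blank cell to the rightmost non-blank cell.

bababa

state=q0 head=0 tape=_[b]aba__   (q0,b)→(q2,_,+1)
state=q2 head=1 tape=__[a]ba__   (q2,a)→(q1,a,-1)
state=q1 head=0 tape=_[_]aba__   (q1,_)→(q1,b,+1)
state=q1 head=1 tape=_b[a]ba__   (q1,a)→(q1,a,-1)
state=q1 head=0 tape=_[b]aba__   (q1,b)→(q0,b,-1)
state=q0 head=-1 tape=[_]baba__   (q0,_)→(q3,a,+1)
state=q3 head=0 tape=a[b]aba__   (q3,b)→(q3,_,-1)
state=q3 head=-1 tape=[a]_aba__   (q3,a)→(q0,b,+1)
state=q0 head=0 tape=b[_]aba__   (q0,_)→(q3,a,+1)
state=q3 head=1 tape=ba[a]ba__   (q3,a)→(q0,b,+1)
state=q0 head=2 tape=bab[b]a__   (q0,b)→(q2,_,+1)
state=q2 head=3 tape=bab_[a]__   (q2,a)→(q1,a,-1)
state=q1 head=2 tape=bab[_]a__   (q1,_)→(q1,b,+1)
state=q1 head=3 tape=babb[a]__   (q1,a)→(q1,a,-1)
state=q1 head=2 tape=bab[b]a__   (q1,b)→(q0,b,-1)
state=q0 head=1 tape=ba[b]ba__   (q0,b)→(q2,_,+1)
state=q2 head=2 tape=ba_[b]a__   (q2,b)→(q2,_,+1)
state=q2 head=3 tape=ba__[a]__   (q2,a)→(q1,a,-1)
state=q1 head=2 tape=ba_[_]a__   (q1,_)→(q1,b,+1)
state=q1 head=3 tape=ba_b[a]__   (q1,a)→(q1,a,-1)
state=q1 head=2 tape=ba_[b]a__   (q1,b)→(q0,b,-1)
state=q0 head=1 tape=ba[_]ba__   (q0,_)→(q3,a,+1)
state=q3 head=2 tape=baa[b]a__   (q3,b)→(q3,_,-1)
state=q3 head=1 tape=ba[a]_a__   (q3,a)→(q0,b,+1)
state=q0 head=2 tape=bab[_]a__   (q0,_)→(q3,a,+1)
state=q3 head=3 tape=baba[a]__   (q3,a)→(q0,b,+1)
state=q0 head=4 tape=babab[_]_   (q0,_)→(q3,a,+1)
state=q3 head=5 tape=bababa[_]
The non-blank tape span at halt is bababa.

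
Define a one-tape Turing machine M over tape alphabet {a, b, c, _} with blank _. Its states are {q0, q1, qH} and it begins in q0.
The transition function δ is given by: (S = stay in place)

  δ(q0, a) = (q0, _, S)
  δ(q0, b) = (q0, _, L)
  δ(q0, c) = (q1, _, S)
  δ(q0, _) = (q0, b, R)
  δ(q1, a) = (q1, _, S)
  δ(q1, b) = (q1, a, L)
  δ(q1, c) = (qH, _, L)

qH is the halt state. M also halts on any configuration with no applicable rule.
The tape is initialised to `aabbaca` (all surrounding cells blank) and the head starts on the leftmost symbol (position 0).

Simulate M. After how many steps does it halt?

q0 | __[a]abbaca   read a → write _, move S, go to q0
q0 | __[_]abbaca   read _ → write b, move R, go to q0
q0 | __b[a]bbaca   read a → write _, move S, go to q0
q0 | __b[_]bbaca   read _ → write b, move R, go to q0
q0 | __bb[b]baca   read b → write _, move L, go to q0
q0 | __b[b]_baca   read b → write _, move L, go to q0
q0 | __[b]__baca   read b → write _, move L, go to q0
q0 | _[_]___baca   read _ → write b, move R, go to q0
q0 | _b[_]__baca   read _ → write b, move R, go to q0
q0 | _bb[_]_baca   read _ → write b, move R, go to q0
q0 | _bbb[_]baca   read _ → write b, move R, go to q0
q0 | _bbbb[b]aca   read b → write _, move L, go to q0
q0 | _bbb[b]_aca   read b → write _, move L, go to q0
q0 | _bb[b]__aca   read b → write _, move L, go to q0
q0 | _b[b]___aca   read b → write _, move L, go to q0
q0 | _[b]____aca   read b → write _, move L, go to q0
q0 | [_]_____aca   read _ → write b, move R, go to q0
q0 | b[_]____aca   read _ → write b, move R, go to q0
q0 | bb[_]___aca   read _ → write b, move R, go to q0
q0 | bbb[_]__aca   read _ → write b, move R, go to q0
q0 | bbbb[_]_aca   read _ → write b, move R, go to q0
q0 | bbbbb[_]aca   read _ → write b, move R, go to q0
q0 | bbbbbb[a]ca   read a → write _, move S, go to q0
q0 | bbbbbb[_]ca   read _ → write b, move R, go to q0
q0 | bbbbbbb[c]a   read c → write _, move S, go to q1
q1 | bbbbbbb[_]a
M halts after 25 transitions.

25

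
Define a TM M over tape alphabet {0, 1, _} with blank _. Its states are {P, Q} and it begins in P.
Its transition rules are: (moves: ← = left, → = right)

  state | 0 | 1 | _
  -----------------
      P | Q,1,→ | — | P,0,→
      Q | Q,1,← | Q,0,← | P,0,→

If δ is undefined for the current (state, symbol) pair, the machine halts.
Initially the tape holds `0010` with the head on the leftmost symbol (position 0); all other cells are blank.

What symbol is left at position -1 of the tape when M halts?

P | __[0]010   read 0 → write 1, move →, go to Q
Q | __1[0]10   read 0 → write 1, move ←, go to Q
Q | __[1]110   read 1 → write 0, move ←, go to Q
Q | _[_]0110   read _ → write 0, move →, go to P
P | _0[0]110   read 0 → write 1, move →, go to Q
Q | _01[1]10   read 1 → write 0, move ←, go to Q
Q | _0[1]010   read 1 → write 0, move ←, go to Q
Q | _[0]0010   read 0 → write 1, move ←, go to Q
Q | [_]10010   read _ → write 0, move →, go to P
P | 0[1]0010
Cell -1 holds 1 when M halts.

1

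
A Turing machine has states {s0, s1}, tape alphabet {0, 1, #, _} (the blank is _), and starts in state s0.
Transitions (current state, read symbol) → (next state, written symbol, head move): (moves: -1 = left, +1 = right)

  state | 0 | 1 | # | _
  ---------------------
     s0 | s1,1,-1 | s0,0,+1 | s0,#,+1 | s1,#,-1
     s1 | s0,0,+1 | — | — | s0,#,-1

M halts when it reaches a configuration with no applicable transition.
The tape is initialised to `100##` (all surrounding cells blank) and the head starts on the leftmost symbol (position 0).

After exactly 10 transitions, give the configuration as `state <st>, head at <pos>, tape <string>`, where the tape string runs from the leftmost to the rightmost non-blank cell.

state=s0 head=0 tape=[1]00##_   (s0,1)→(s0,0,+1)
state=s0 head=1 tape=0[0]0##_   (s0,0)→(s1,1,-1)
state=s1 head=0 tape=[0]10##_   (s1,0)→(s0,0,+1)
state=s0 head=1 tape=0[1]0##_   (s0,1)→(s0,0,+1)
state=s0 head=2 tape=00[0]##_   (s0,0)→(s1,1,-1)
state=s1 head=1 tape=0[0]1##_   (s1,0)→(s0,0,+1)
state=s0 head=2 tape=00[1]##_   (s0,1)→(s0,0,+1)
state=s0 head=3 tape=000[#]#_   (s0,#)→(s0,#,+1)
state=s0 head=4 tape=000#[#]_   (s0,#)→(s0,#,+1)
state=s0 head=5 tape=000##[_]   (s0,_)→(s1,#,-1)
state=s1 head=4 tape=000#[#]#
After 10 steps: state s1, head at 4, tape 000###.

state s1, head at 4, tape 000###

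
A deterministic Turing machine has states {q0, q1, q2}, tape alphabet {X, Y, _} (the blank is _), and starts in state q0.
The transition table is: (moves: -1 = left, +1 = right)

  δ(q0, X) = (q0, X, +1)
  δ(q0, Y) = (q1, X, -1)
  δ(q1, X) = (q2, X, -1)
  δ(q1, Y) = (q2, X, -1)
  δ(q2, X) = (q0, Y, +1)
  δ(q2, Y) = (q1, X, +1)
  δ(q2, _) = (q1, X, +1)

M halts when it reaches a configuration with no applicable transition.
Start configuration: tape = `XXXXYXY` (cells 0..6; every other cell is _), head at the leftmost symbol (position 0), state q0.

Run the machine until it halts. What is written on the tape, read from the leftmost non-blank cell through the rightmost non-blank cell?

XXYXYXX

state=q0 head=0 tape=[X]XXXYXY_   (q0,X)→(q0,X,+1)
state=q0 head=1 tape=X[X]XXYXY_   (q0,X)→(q0,X,+1)
state=q0 head=2 tape=XX[X]XYXY_   (q0,X)→(q0,X,+1)
state=q0 head=3 tape=XXX[X]YXY_   (q0,X)→(q0,X,+1)
state=q0 head=4 tape=XXXX[Y]XY_   (q0,Y)→(q1,X,-1)
state=q1 head=3 tape=XXX[X]XXY_   (q1,X)→(q2,X,-1)
state=q2 head=2 tape=XX[X]XXXY_   (q2,X)→(q0,Y,+1)
state=q0 head=3 tape=XXY[X]XXY_   (q0,X)→(q0,X,+1)
state=q0 head=4 tape=XXYX[X]XY_   (q0,X)→(q0,X,+1)
state=q0 head=5 tape=XXYXX[X]Y_   (q0,X)→(q0,X,+1)
state=q0 head=6 tape=XXYXXX[Y]_   (q0,Y)→(q1,X,-1)
state=q1 head=5 tape=XXYXX[X]X_   (q1,X)→(q2,X,-1)
state=q2 head=4 tape=XXYX[X]XX_   (q2,X)→(q0,Y,+1)
state=q0 head=5 tape=XXYXY[X]X_   (q0,X)→(q0,X,+1)
state=q0 head=6 tape=XXYXYX[X]_   (q0,X)→(q0,X,+1)
state=q0 head=7 tape=XXYXYXX[_]
The non-blank tape span at halt is XXYXYXX.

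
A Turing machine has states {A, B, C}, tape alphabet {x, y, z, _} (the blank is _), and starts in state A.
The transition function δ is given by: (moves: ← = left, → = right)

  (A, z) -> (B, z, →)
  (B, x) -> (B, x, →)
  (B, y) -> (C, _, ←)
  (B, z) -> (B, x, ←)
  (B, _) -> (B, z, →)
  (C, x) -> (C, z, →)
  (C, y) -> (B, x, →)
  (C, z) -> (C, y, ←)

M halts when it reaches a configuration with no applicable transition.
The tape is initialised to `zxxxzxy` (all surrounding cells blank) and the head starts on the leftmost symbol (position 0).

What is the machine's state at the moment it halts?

A | [z]xxxzxy   read z → write z, move →, go to B
B | z[x]xxzxy   read x → write x, move →, go to B
B | zx[x]xzxy   read x → write x, move →, go to B
B | zxx[x]zxy   read x → write x, move →, go to B
B | zxxx[z]xy   read z → write x, move ←, go to B
B | zxx[x]xxy   read x → write x, move →, go to B
B | zxxx[x]xy   read x → write x, move →, go to B
B | zxxxx[x]y   read x → write x, move →, go to B
B | zxxxxx[y]   read y → write _, move ←, go to C
C | zxxxx[x]_   read x → write z, move →, go to C
C | zxxxxz[_]
No transition is defined for (C, _); M halts in state C.

C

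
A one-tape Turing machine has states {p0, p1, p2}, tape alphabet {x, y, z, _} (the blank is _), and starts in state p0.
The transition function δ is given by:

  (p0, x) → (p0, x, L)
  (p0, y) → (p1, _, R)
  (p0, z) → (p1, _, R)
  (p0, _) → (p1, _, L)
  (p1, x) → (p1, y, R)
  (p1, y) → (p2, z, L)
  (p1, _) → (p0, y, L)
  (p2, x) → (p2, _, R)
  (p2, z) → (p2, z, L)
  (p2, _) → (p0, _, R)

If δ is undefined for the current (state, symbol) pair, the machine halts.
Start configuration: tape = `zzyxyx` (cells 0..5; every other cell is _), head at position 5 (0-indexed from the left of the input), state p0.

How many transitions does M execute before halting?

30

p0 | _zzyxy[x]__   read x → write x, move L, go to p0
p0 | _zzyx[y]x__   read y → write _, move R, go to p1
p1 | _zzyx_[x]__   read x → write y, move R, go to p1
p1 | _zzyx_y[_]_   read _ → write y, move L, go to p0
p0 | _zzyx_[y]y_   read y → write _, move R, go to p1
p1 | _zzyx__[y]_   read y → write z, move L, go to p2
p2 | _zzyx_[_]z_   read _ → write _, move R, go to p0
p0 | _zzyx__[z]_   read z → write _, move R, go to p1
p1 | _zzyx___[_]   read _ → write y, move L, go to p0
p0 | _zzyx__[_]y   read _ → write _, move L, go to p1
p1 | _zzyx_[_]_y   read _ → write y, move L, go to p0
p0 | _zzyx[_]y_y   read _ → write _, move L, go to p1
p1 | _zzy[x]_y_y   read x → write y, move R, go to p1
p1 | _zzyy[_]y_y   read _ → write y, move L, go to p0
p0 | _zzy[y]yy_y   read y → write _, move R, go to p1
p1 | _zzy_[y]y_y   read y → write z, move L, go to p2
p2 | _zzy[_]zy_y   read _ → write _, move R, go to p0
p0 | _zzy_[z]y_y   read z → write _, move R, go to p1
p1 | _zzy__[y]_y   read y → write z, move L, go to p2
p2 | _zzy_[_]z_y   read _ → write _, move R, go to p0
p0 | _zzy__[z]_y   read z → write _, move R, go to p1
p1 | _zzy___[_]y   read _ → write y, move L, go to p0
p0 | _zzy__[_]yy   read _ → write _, move L, go to p1
p1 | _zzy_[_]_yy   read _ → write y, move L, go to p0
p0 | _zzy[_]y_yy   read _ → write _, move L, go to p1
p1 | _zz[y]_y_yy   read y → write z, move L, go to p2
p2 | _z[z]z_y_yy   read z → write z, move L, go to p2
p2 | _[z]zz_y_yy   read z → write z, move L, go to p2
p2 | [_]zzz_y_yy   read _ → write _, move R, go to p0
p0 | _[z]zz_y_yy   read z → write _, move R, go to p1
p1 | __[z]z_y_yy
M halts after 30 transitions.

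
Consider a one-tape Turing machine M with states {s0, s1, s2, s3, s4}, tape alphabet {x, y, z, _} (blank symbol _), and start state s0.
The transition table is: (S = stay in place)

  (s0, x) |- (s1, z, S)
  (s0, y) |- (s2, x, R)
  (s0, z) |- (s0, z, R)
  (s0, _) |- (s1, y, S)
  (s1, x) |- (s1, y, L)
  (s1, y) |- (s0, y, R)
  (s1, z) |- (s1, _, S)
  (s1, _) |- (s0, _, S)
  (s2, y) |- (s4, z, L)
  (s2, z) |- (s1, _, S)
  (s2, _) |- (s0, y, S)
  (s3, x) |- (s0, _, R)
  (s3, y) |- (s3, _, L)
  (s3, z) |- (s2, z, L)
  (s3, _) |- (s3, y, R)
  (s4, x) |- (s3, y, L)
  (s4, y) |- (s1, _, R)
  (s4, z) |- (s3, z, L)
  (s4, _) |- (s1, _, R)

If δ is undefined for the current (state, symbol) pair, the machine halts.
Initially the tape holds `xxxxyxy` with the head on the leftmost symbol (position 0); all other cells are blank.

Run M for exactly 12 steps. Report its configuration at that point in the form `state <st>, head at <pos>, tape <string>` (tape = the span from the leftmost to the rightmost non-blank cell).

state=s0 head=0 tape=[x]xxxyxy   (s0,x)→(s1,z,S)
state=s1 head=0 tape=[z]xxxyxy   (s1,z)→(s1,_,S)
state=s1 head=0 tape=[_]xxxyxy   (s1,_)→(s0,_,S)
state=s0 head=0 tape=[_]xxxyxy   (s0,_)→(s1,y,S)
state=s1 head=0 tape=[y]xxxyxy   (s1,y)→(s0,y,R)
state=s0 head=1 tape=y[x]xxyxy   (s0,x)→(s1,z,S)
state=s1 head=1 tape=y[z]xxyxy   (s1,z)→(s1,_,S)
state=s1 head=1 tape=y[_]xxyxy   (s1,_)→(s0,_,S)
state=s0 head=1 tape=y[_]xxyxy   (s0,_)→(s1,y,S)
state=s1 head=1 tape=y[y]xxyxy   (s1,y)→(s0,y,R)
state=s0 head=2 tape=yy[x]xyxy   (s0,x)→(s1,z,S)
state=s1 head=2 tape=yy[z]xyxy   (s1,z)→(s1,_,S)
state=s1 head=2 tape=yy[_]xyxy
After 12 steps: state s1, head at 2, tape yy_xyxy.

state s1, head at 2, tape yy_xyxy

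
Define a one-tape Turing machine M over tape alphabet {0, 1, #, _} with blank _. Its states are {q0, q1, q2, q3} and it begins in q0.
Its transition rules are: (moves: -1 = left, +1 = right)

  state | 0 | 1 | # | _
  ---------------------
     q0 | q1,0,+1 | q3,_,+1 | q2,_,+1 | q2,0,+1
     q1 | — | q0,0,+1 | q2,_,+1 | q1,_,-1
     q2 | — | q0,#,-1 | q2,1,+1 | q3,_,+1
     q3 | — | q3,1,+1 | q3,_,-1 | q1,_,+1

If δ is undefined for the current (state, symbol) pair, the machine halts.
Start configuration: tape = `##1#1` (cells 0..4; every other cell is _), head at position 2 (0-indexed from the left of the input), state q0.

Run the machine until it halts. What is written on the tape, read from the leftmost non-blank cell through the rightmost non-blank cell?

#___00

state=q0 head=2 tape=##[1]#1____   (q0,1)→(q3,_,+1)
state=q3 head=3 tape=##_[#]1____   (q3,#)→(q3,_,-1)
state=q3 head=2 tape=##[_]_1____   (q3,_)→(q1,_,+1)
state=q1 head=3 tape=##_[_]1____   (q1,_)→(q1,_,-1)
state=q1 head=2 tape=##[_]_1____   (q1,_)→(q1,_,-1)
state=q1 head=1 tape=#[#]__1____   (q1,#)→(q2,_,+1)
state=q2 head=2 tape=#_[_]_1____   (q2,_)→(q3,_,+1)
state=q3 head=3 tape=#__[_]1____   (q3,_)→(q1,_,+1)
state=q1 head=4 tape=#___[1]____   (q1,1)→(q0,0,+1)
state=q0 head=5 tape=#___0[_]___   (q0,_)→(q2,0,+1)
state=q2 head=6 tape=#___00[_]__   (q2,_)→(q3,_,+1)
state=q3 head=7 tape=#___00_[_]_   (q3,_)→(q1,_,+1)
state=q1 head=8 tape=#___00__[_]   (q1,_)→(q1,_,-1)
state=q1 head=7 tape=#___00_[_]_   (q1,_)→(q1,_,-1)
state=q1 head=6 tape=#___00[_]__   (q1,_)→(q1,_,-1)
state=q1 head=5 tape=#___0[0]___
The non-blank tape span at halt is #___00.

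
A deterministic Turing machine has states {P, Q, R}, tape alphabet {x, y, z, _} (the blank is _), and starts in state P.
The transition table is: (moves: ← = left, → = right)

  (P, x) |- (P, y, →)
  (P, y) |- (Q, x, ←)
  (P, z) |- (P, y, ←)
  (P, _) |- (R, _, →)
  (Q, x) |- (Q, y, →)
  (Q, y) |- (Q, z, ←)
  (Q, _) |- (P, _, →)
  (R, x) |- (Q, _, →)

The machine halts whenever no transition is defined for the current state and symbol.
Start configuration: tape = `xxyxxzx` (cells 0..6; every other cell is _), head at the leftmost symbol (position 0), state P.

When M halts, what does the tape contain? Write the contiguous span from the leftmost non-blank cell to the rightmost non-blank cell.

yzxxxzx

P | _[x]xyxxzx   read x → write y, move →, go to P
P | _y[x]yxxzx   read x → write y, move →, go to P
P | _yy[y]xxzx   read y → write x, move ←, go to Q
Q | _y[y]xxxzx   read y → write z, move ←, go to Q
Q | _[y]zxxxzx   read y → write z, move ←, go to Q
Q | [_]zzxxxzx   read _ → write _, move →, go to P
P | _[z]zxxxzx   read z → write y, move ←, go to P
P | [_]yzxxxzx   read _ → write _, move →, go to R
R | _[y]zxxxzx
The non-blank tape span at halt is yzxxxzx.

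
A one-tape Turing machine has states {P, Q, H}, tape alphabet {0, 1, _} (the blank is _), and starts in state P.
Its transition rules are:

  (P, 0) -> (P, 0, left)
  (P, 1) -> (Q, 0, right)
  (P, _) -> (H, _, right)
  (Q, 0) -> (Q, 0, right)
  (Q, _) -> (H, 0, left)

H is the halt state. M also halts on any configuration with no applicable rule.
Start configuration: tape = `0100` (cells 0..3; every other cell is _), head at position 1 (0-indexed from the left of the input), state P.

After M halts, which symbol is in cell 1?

state=P head=1 tape=0[1]00_   (P,1)→(Q,0,right)
state=Q head=2 tape=00[0]0_   (Q,0)→(Q,0,right)
state=Q head=3 tape=000[0]_   (Q,0)→(Q,0,right)
state=Q head=4 tape=0000[_]   (Q,_)→(H,0,left)
state=H head=3 tape=000[0]0
Cell 1 holds 0 when M halts.

0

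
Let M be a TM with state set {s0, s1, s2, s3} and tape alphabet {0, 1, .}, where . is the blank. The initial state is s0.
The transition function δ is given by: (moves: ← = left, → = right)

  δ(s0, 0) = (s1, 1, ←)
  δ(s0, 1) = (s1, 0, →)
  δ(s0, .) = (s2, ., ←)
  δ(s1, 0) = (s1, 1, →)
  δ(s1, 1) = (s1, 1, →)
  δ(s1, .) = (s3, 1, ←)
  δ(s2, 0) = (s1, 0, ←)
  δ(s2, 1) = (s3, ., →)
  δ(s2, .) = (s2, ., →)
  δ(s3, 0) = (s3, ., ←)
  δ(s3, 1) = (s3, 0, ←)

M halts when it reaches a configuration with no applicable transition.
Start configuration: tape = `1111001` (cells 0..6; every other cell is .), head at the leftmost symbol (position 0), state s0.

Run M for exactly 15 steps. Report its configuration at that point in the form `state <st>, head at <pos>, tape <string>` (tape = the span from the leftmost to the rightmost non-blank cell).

s0 | .[1]111001.   read 1 → write 0, move →, go to s1
s1 | .0[1]11001.   read 1 → write 1, move →, go to s1
s1 | .01[1]1001.   read 1 → write 1, move →, go to s1
s1 | .011[1]001.   read 1 → write 1, move →, go to s1
s1 | .0111[0]01.   read 0 → write 1, move →, go to s1
s1 | .01111[0]1.   read 0 → write 1, move →, go to s1
s1 | .011111[1].   read 1 → write 1, move →, go to s1
s1 | .0111111[.]   read . → write 1, move ←, go to s3
s3 | .011111[1]1   read 1 → write 0, move ←, go to s3
s3 | .01111[1]01   read 1 → write 0, move ←, go to s3
s3 | .0111[1]001   read 1 → write 0, move ←, go to s3
s3 | .011[1]0001   read 1 → write 0, move ←, go to s3
s3 | .01[1]00001   read 1 → write 0, move ←, go to s3
s3 | .0[1]000001   read 1 → write 0, move ←, go to s3
s3 | .[0]0000001   read 0 → write ., move ←, go to s3
s3 | [.].0000001
After 15 steps: state s3, head at -1, tape 0000001.

state s3, head at -1, tape 0000001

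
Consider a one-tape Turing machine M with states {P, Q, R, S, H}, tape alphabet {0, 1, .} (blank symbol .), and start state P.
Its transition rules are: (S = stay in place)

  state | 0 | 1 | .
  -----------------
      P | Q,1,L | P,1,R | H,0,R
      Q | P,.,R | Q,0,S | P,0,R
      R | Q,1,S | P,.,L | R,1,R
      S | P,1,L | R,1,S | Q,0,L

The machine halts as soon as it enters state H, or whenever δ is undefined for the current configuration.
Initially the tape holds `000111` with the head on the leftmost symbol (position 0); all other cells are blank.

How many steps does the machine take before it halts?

state=P head=0 tape=.[0]00111..   (P,0)→(Q,1,L)
state=Q head=-1 tape=[.]100111..   (Q,.)→(P,0,R)
state=P head=0 tape=0[1]00111..   (P,1)→(P,1,R)
state=P head=1 tape=01[0]0111..   (P,0)→(Q,1,L)
state=Q head=0 tape=0[1]10111..   (Q,1)→(Q,0,S)
state=Q head=0 tape=0[0]10111..   (Q,0)→(P,.,R)
state=P head=1 tape=0.[1]0111..   (P,1)→(P,1,R)
state=P head=2 tape=0.1[0]111..   (P,0)→(Q,1,L)
state=Q head=1 tape=0.[1]1111..   (Q,1)→(Q,0,S)
state=Q head=1 tape=0.[0]1111..   (Q,0)→(P,.,R)
state=P head=2 tape=0..[1]111..   (P,1)→(P,1,R)
state=P head=3 tape=0..1[1]11..   (P,1)→(P,1,R)
state=P head=4 tape=0..11[1]1..   (P,1)→(P,1,R)
state=P head=5 tape=0..111[1]..   (P,1)→(P,1,R)
state=P head=6 tape=0..1111[.].   (P,.)→(H,0,R)
state=H head=7 tape=0..11110[.]
M halts after 15 transitions.

15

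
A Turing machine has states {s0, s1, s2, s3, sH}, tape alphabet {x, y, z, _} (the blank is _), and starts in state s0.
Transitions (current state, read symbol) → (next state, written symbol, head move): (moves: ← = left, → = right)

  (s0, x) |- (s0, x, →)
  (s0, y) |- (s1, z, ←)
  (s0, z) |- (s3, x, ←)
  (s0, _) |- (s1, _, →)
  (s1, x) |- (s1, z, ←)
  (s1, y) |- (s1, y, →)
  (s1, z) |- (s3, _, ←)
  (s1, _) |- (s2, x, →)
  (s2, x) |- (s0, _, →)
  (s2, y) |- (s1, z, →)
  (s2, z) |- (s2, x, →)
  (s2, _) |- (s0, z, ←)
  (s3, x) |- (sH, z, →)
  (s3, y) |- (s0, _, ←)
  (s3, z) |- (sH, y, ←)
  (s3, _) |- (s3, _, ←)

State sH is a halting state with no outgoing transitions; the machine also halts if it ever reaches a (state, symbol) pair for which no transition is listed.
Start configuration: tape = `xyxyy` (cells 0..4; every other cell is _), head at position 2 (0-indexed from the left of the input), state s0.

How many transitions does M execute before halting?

s0 | xy[x]yy__   read x → write x, move →, go to s0
s0 | xyx[y]y__   read y → write z, move ←, go to s1
s1 | xy[x]zy__   read x → write z, move ←, go to s1
s1 | x[y]zzy__   read y → write y, move →, go to s1
s1 | xy[z]zy__   read z → write _, move ←, go to s3
s3 | x[y]_zy__   read y → write _, move ←, go to s0
s0 | [x]__zy__   read x → write x, move →, go to s0
s0 | x[_]_zy__   read _ → write _, move →, go to s1
s1 | x_[_]zy__   read _ → write x, move →, go to s2
s2 | x_x[z]y__   read z → write x, move →, go to s2
s2 | x_xx[y]__   read y → write z, move →, go to s1
s1 | x_xxz[_]_   read _ → write x, move →, go to s2
s2 | x_xxzx[_]   read _ → write z, move ←, go to s0
s0 | x_xxz[x]z   read x → write x, move →, go to s0
s0 | x_xxzx[z]   read z → write x, move ←, go to s3
s3 | x_xxz[x]x   read x → write z, move →, go to sH
sH | x_xxzz[x]
M halts after 16 transitions.

16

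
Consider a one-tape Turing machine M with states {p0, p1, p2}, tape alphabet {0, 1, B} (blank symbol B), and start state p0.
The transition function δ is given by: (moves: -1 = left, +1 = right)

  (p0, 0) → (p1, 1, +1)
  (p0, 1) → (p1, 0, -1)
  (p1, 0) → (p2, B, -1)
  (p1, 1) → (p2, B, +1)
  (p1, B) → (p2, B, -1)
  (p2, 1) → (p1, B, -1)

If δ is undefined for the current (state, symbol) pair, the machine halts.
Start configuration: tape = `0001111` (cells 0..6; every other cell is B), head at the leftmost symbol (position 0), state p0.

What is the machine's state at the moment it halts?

p0 | BB[0]001111   read 0 → write 1, move +1, go to p1
p1 | BB1[0]01111   read 0 → write B, move -1, go to p2
p2 | BB[1]B01111   read 1 → write B, move -1, go to p1
p1 | B[B]BB01111   read B → write B, move -1, go to p2
p2 | [B]BBB01111
No transition is defined for (p2, B); M halts in state p2.

p2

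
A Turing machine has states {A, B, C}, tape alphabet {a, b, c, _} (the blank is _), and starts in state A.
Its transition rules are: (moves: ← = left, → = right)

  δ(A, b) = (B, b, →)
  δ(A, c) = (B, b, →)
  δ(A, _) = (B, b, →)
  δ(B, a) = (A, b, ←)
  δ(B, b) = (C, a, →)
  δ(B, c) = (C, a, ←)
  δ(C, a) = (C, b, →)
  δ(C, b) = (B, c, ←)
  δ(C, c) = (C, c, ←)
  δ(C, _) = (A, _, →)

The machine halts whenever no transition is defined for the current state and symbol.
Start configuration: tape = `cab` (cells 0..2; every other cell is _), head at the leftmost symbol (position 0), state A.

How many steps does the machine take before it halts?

A | _[c]ab   read c → write b, move →, go to B
B | _b[a]b   read a → write b, move ←, go to A
A | _[b]bb   read b → write b, move →, go to B
B | _b[b]b   read b → write a, move →, go to C
C | _ba[b]   read b → write c, move ←, go to B
B | _b[a]c   read a → write b, move ←, go to A
A | _[b]bc   read b → write b, move →, go to B
B | _b[b]c   read b → write a, move →, go to C
C | _ba[c]   read c → write c, move ←, go to C
C | _b[a]c   read a → write b, move →, go to C
C | _bb[c]   read c → write c, move ←, go to C
C | _b[b]c   read b → write c, move ←, go to B
B | _[b]cc   read b → write a, move →, go to C
C | _a[c]c   read c → write c, move ←, go to C
C | _[a]cc   read a → write b, move →, go to C
C | _b[c]c   read c → write c, move ←, go to C
C | _[b]cc   read b → write c, move ←, go to B
B | [_]ccc
M halts after 17 transitions.

17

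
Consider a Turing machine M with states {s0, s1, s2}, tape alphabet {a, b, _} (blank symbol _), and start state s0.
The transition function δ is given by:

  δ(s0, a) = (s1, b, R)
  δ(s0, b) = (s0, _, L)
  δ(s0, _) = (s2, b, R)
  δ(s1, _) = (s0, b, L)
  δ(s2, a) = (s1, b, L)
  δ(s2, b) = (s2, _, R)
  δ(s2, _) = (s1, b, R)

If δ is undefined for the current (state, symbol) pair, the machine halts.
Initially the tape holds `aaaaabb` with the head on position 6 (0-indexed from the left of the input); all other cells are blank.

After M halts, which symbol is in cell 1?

state=s0 head=6 tape=_aaaaab[b]   (s0,b)→(s0,_,L)
state=s0 head=5 tape=_aaaaa[b]_   (s0,b)→(s0,_,L)
state=s0 head=4 tape=_aaaa[a]__   (s0,a)→(s1,b,R)
state=s1 head=5 tape=_aaaab[_]_   (s1,_)→(s0,b,L)
state=s0 head=4 tape=_aaaa[b]b_   (s0,b)→(s0,_,L)
state=s0 head=3 tape=_aaa[a]_b_   (s0,a)→(s1,b,R)
state=s1 head=4 tape=_aaab[_]b_   (s1,_)→(s0,b,L)
state=s0 head=3 tape=_aaa[b]bb_   (s0,b)→(s0,_,L)
state=s0 head=2 tape=_aa[a]_bb_   (s0,a)→(s1,b,R)
state=s1 head=3 tape=_aab[_]bb_   (s1,_)→(s0,b,L)
state=s0 head=2 tape=_aa[b]bbb_   (s0,b)→(s0,_,L)
state=s0 head=1 tape=_a[a]_bbb_   (s0,a)→(s1,b,R)
state=s1 head=2 tape=_ab[_]bbb_   (s1,_)→(s0,b,L)
state=s0 head=1 tape=_a[b]bbbb_   (s0,b)→(s0,_,L)
state=s0 head=0 tape=_[a]_bbbb_   (s0,a)→(s1,b,R)
state=s1 head=1 tape=_b[_]bbbb_   (s1,_)→(s0,b,L)
state=s0 head=0 tape=_[b]bbbbb_   (s0,b)→(s0,_,L)
state=s0 head=-1 tape=[_]_bbbbb_   (s0,_)→(s2,b,R)
state=s2 head=0 tape=b[_]bbbbb_   (s2,_)→(s1,b,R)
state=s1 head=1 tape=bb[b]bbbb_
Cell 1 holds b when M halts.

b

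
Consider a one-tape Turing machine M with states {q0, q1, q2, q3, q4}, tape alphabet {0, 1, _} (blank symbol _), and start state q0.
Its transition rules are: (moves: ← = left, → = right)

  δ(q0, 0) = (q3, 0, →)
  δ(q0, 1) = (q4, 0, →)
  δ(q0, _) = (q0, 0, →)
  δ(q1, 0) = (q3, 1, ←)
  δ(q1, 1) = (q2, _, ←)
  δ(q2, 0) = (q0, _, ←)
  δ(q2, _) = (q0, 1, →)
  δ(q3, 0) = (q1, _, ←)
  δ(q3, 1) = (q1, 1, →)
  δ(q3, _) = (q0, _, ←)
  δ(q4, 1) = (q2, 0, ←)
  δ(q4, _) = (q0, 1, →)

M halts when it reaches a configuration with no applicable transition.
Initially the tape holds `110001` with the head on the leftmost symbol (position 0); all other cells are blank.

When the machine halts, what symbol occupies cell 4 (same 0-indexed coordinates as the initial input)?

q0 | ___[1]10001   read 1 → write 0, move →, go to q4
q4 | ___0[1]0001   read 1 → write 0, move ←, go to q2
q2 | ___[0]00001   read 0 → write _, move ←, go to q0
q0 | __[_]_00001   read _ → write 0, move →, go to q0
q0 | __0[_]00001   read _ → write 0, move →, go to q0
q0 | __00[0]0001   read 0 → write 0, move →, go to q3
q3 | __000[0]001   read 0 → write _, move ←, go to q1
q1 | __00[0]_001   read 0 → write 1, move ←, go to q3
q3 | __0[0]1_001   read 0 → write _, move ←, go to q1
q1 | __[0]_1_001   read 0 → write 1, move ←, go to q3
q3 | _[_]1_1_001   read _ → write _, move ←, go to q0
q0 | [_]_1_1_001   read _ → write 0, move →, go to q0
q0 | 0[_]1_1_001   read _ → write 0, move →, go to q0
q0 | 00[1]_1_001   read 1 → write 0, move →, go to q4
q4 | 000[_]1_001   read _ → write 1, move →, go to q0
q0 | 0001[1]_001   read 1 → write 0, move →, go to q4
q4 | 00010[_]001   read _ → write 1, move →, go to q0
q0 | 000101[0]01   read 0 → write 0, move →, go to q3
q3 | 0001010[0]1   read 0 → write _, move ←, go to q1
q1 | 000101[0]_1   read 0 → write 1, move ←, go to q3
q3 | 00010[1]1_1   read 1 → write 1, move →, go to q1
q1 | 000101[1]_1   read 1 → write _, move ←, go to q2
q2 | 00010[1]__1
Cell 4 holds _ when M halts.

_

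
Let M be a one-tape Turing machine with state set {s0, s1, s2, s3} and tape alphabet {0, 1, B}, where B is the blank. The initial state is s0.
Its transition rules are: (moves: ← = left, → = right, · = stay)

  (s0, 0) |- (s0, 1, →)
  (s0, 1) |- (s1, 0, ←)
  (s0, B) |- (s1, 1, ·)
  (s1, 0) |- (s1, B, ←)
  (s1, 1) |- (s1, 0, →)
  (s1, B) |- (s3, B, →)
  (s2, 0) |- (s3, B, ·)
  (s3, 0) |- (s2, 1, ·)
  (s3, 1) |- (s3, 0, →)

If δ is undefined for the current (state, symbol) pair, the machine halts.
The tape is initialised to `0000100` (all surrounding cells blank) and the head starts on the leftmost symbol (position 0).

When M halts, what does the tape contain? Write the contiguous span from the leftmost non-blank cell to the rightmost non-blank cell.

state=s0 head=0 tape=[0]000100   (s0,0)→(s0,1,→)
state=s0 head=1 tape=1[0]00100   (s0,0)→(s0,1,→)
state=s0 head=2 tape=11[0]0100   (s0,0)→(s0,1,→)
state=s0 head=3 tape=111[0]100   (s0,0)→(s0,1,→)
state=s0 head=4 tape=1111[1]00   (s0,1)→(s1,0,←)
state=s1 head=3 tape=111[1]000   (s1,1)→(s1,0,→)
state=s1 head=4 tape=1110[0]00   (s1,0)→(s1,B,←)
state=s1 head=3 tape=111[0]B00   (s1,0)→(s1,B,←)
state=s1 head=2 tape=11[1]BB00   (s1,1)→(s1,0,→)
state=s1 head=3 tape=110[B]B00   (s1,B)→(s3,B,→)
state=s3 head=4 tape=110B[B]00
The non-blank tape span at halt is 110BB00.

110BB00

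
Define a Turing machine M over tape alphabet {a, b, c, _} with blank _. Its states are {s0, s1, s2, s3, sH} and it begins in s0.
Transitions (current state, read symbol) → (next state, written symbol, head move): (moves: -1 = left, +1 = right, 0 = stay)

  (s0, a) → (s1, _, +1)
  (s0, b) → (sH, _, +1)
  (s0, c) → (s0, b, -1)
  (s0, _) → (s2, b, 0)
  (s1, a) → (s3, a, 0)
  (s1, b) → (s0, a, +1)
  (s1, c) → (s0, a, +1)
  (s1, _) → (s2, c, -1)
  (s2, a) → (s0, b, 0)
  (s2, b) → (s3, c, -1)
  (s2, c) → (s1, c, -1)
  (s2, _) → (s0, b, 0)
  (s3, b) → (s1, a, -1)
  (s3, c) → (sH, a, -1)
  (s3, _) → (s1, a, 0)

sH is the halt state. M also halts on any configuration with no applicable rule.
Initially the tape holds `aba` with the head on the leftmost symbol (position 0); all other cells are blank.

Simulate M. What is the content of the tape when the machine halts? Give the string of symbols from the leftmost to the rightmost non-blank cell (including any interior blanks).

a_c

s0 | [a]ba_   read a → write _, move +1, go to s1
s1 | _[b]a_   read b → write a, move +1, go to s0
s0 | _a[a]_   read a → write _, move +1, go to s1
s1 | _a_[_]   read _ → write c, move -1, go to s2
s2 | _a[_]c   read _ → write b, move 0, go to s0
s0 | _a[b]c   read b → write _, move +1, go to sH
sH | _a_[c]
The non-blank tape span at halt is a_c.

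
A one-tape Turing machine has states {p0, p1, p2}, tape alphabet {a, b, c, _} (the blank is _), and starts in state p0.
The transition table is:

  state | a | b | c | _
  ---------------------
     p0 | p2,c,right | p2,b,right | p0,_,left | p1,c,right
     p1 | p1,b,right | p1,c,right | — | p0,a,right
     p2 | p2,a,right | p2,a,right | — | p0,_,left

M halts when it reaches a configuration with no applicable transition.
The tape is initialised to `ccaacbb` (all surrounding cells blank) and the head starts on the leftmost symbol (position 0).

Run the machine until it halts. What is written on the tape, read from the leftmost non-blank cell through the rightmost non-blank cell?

cacacacbb

p0 | __[c]caacbb   read c → write _, move left, go to p0
p0 | _[_]_caacbb   read _ → write c, move right, go to p1
p1 | _c[_]caacbb   read _ → write a, move right, go to p0
p0 | _ca[c]aacbb   read c → write _, move left, go to p0
p0 | _c[a]_aacbb   read a → write c, move right, go to p2
p2 | _cc[_]aacbb   read _ → write _, move left, go to p0
p0 | _c[c]_aacbb   read c → write _, move left, go to p0
p0 | _[c]__aacbb   read c → write _, move left, go to p0
p0 | [_]___aacbb   read _ → write c, move right, go to p1
p1 | c[_]__aacbb   read _ → write a, move right, go to p0
p0 | ca[_]_aacbb   read _ → write c, move right, go to p1
p1 | cac[_]aacbb   read _ → write a, move right, go to p0
p0 | caca[a]acbb   read a → write c, move right, go to p2
p2 | cacac[a]cbb   read a → write a, move right, go to p2
p2 | cacaca[c]bb
The non-blank tape span at halt is cacacacbb.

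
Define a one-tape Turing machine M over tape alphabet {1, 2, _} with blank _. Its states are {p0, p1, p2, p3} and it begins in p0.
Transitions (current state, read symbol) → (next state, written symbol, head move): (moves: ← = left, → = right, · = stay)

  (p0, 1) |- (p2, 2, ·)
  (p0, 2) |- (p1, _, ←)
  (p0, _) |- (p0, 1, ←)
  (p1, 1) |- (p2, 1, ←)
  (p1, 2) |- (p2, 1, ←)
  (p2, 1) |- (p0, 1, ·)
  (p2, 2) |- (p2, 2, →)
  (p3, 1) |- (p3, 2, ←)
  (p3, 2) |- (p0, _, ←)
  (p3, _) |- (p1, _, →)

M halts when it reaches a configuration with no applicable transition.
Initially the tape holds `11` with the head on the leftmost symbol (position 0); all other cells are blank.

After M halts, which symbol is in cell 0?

2

state=p0 head=0 tape=[1]1_   (p0,1)→(p2,2,·)
state=p2 head=0 tape=[2]1_   (p2,2)→(p2,2,→)
state=p2 head=1 tape=2[1]_   (p2,1)→(p0,1,·)
state=p0 head=1 tape=2[1]_   (p0,1)→(p2,2,·)
state=p2 head=1 tape=2[2]_   (p2,2)→(p2,2,→)
state=p2 head=2 tape=22[_]
Cell 0 holds 2 when M halts.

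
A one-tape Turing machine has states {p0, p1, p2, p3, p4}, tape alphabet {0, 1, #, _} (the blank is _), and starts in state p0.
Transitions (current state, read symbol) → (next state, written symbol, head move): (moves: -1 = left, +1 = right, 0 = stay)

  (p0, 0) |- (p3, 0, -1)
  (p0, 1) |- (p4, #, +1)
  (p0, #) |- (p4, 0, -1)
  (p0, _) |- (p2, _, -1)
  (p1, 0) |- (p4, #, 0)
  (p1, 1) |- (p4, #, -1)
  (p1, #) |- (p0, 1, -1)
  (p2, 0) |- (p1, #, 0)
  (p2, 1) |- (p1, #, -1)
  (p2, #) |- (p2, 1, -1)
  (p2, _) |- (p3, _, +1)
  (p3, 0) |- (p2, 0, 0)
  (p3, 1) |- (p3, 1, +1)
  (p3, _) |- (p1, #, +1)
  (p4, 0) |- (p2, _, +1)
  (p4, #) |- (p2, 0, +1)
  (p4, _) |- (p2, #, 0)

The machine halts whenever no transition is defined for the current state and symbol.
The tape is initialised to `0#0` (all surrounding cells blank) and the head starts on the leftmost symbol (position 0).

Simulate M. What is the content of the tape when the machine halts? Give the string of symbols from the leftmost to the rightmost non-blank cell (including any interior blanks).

p0 | ___[0]#0   read 0 → write 0, move -1, go to p3
p3 | __[_]0#0   read _ → write #, move +1, go to p1
p1 | __#[0]#0   read 0 → write #, move 0, go to p4
p4 | __#[#]#0   read # → write 0, move +1, go to p2
p2 | __#0[#]0   read # → write 1, move -1, go to p2
p2 | __#[0]10   read 0 → write #, move 0, go to p1
p1 | __#[#]10   read # → write 1, move -1, go to p0
p0 | __[#]110   read # → write 0, move -1, go to p4
p4 | _[_]0110   read _ → write #, move 0, go to p2
p2 | _[#]0110   read # → write 1, move -1, go to p2
p2 | [_]10110   read _ → write _, move +1, go to p3
p3 | _[1]0110   read 1 → write 1, move +1, go to p3
p3 | _1[0]110   read 0 → write 0, move 0, go to p2
p2 | _1[0]110   read 0 → write #, move 0, go to p1
p1 | _1[#]110   read # → write 1, move -1, go to p0
p0 | _[1]1110   read 1 → write #, move +1, go to p4
p4 | _#[1]110
The non-blank tape span at halt is #1110.

#1110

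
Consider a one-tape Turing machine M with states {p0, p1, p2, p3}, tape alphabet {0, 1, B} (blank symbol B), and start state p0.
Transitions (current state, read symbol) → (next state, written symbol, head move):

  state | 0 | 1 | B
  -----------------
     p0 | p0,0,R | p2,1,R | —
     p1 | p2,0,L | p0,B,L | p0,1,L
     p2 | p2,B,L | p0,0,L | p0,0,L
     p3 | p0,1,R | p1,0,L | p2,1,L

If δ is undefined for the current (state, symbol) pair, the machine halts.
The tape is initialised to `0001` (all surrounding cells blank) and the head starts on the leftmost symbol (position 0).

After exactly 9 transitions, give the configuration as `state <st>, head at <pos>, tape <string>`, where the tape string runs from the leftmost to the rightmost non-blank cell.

state p0, head at 3, tape 0000

state=p0 head=0 tape=[0]001B   (p0,0)→(p0,0,R)
state=p0 head=1 tape=0[0]01B   (p0,0)→(p0,0,R)
state=p0 head=2 tape=00[0]1B   (p0,0)→(p0,0,R)
state=p0 head=3 tape=000[1]B   (p0,1)→(p2,1,R)
state=p2 head=4 tape=0001[B]   (p2,B)→(p0,0,L)
state=p0 head=3 tape=000[1]0   (p0,1)→(p2,1,R)
state=p2 head=4 tape=0001[0]   (p2,0)→(p2,B,L)
state=p2 head=3 tape=000[1]B   (p2,1)→(p0,0,L)
state=p0 head=2 tape=00[0]0B   (p0,0)→(p0,0,R)
state=p0 head=3 tape=000[0]B
After 9 steps: state p0, head at 3, tape 0000.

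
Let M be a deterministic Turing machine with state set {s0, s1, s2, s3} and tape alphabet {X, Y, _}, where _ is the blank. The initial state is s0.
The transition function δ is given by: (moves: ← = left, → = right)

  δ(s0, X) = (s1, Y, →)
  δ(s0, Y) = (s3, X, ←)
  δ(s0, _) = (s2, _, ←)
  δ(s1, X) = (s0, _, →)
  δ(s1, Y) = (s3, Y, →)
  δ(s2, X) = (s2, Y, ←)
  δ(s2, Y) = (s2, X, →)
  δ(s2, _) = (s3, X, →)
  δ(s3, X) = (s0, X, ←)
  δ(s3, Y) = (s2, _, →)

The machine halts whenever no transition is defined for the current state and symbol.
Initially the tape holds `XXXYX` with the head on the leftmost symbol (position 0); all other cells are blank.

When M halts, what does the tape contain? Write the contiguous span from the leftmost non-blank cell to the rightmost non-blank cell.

Y_XX_X

s0 | [X]XXYX__   read X → write Y, move →, go to s1
s1 | Y[X]XYX__   read X → write _, move →, go to s0
s0 | Y_[X]YX__   read X → write Y, move →, go to s1
s1 | Y_Y[Y]X__   read Y → write Y, move →, go to s3
s3 | Y_YY[X]__   read X → write X, move ←, go to s0
s0 | Y_Y[Y]X__   read Y → write X, move ←, go to s3
s3 | Y_[Y]XX__   read Y → write _, move →, go to s2
s2 | Y__[X]X__   read X → write Y, move ←, go to s2
s2 | Y_[_]YX__   read _ → write X, move →, go to s3
s3 | Y_X[Y]X__   read Y → write _, move →, go to s2
s2 | Y_X_[X]__   read X → write Y, move ←, go to s2
s2 | Y_X[_]Y__   read _ → write X, move →, go to s3
s3 | Y_XX[Y]__   read Y → write _, move →, go to s2
s2 | Y_XX_[_]_   read _ → write X, move →, go to s3
s3 | Y_XX_X[_]
The non-blank tape span at halt is Y_XX_X.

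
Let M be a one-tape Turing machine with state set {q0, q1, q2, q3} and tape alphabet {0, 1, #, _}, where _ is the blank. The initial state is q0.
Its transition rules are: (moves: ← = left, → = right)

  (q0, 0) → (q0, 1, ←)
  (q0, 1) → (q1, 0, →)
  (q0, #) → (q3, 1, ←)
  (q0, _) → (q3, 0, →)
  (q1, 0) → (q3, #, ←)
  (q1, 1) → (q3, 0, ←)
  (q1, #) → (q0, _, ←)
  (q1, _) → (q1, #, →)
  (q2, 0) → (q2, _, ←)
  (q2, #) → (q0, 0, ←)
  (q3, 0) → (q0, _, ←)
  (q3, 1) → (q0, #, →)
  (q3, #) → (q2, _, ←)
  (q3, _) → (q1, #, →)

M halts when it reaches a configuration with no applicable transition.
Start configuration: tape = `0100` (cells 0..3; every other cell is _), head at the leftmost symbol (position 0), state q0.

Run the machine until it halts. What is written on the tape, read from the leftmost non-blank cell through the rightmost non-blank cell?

0_#0

state=q0 head=0 tape=___[0]100   (q0,0)→(q0,1,←)
state=q0 head=-1 tape=__[_]1100   (q0,_)→(q3,0,→)
state=q3 head=0 tape=__0[1]100   (q3,1)→(q0,#,→)
state=q0 head=1 tape=__0#[1]00   (q0,1)→(q1,0,→)
state=q1 head=2 tape=__0#0[0]0   (q1,0)→(q3,#,←)
state=q3 head=1 tape=__0#[0]#0   (q3,0)→(q0,_,←)
state=q0 head=0 tape=__0[#]_#0   (q0,#)→(q3,1,←)
state=q3 head=-1 tape=__[0]1_#0   (q3,0)→(q0,_,←)
state=q0 head=-2 tape=_[_]_1_#0   (q0,_)→(q3,0,→)
state=q3 head=-1 tape=_0[_]1_#0   (q3,_)→(q1,#,→)
state=q1 head=0 tape=_0#[1]_#0   (q1,1)→(q3,0,←)
state=q3 head=-1 tape=_0[#]0_#0   (q3,#)→(q2,_,←)
state=q2 head=-2 tape=_[0]_0_#0   (q2,0)→(q2,_,←)
state=q2 head=-3 tape=[_]__0_#0
The non-blank tape span at halt is 0_#0.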